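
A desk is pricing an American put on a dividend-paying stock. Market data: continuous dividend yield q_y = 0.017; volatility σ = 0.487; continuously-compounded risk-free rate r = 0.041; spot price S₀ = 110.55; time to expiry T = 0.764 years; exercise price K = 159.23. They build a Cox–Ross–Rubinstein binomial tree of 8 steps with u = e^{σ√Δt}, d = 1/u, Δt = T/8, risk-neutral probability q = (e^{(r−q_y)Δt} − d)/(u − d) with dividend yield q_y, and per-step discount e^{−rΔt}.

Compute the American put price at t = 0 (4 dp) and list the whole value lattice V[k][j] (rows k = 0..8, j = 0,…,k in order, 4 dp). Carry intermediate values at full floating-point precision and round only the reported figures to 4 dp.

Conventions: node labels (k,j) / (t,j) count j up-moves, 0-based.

price = 52.8840
tree:
52.8840
64.9327 39.7408
77.4141 51.4023 26.9244
88.8454 64.2633 37.3308 15.4163
98.6796 77.4141 49.9726 23.3890 6.5560
107.1397 88.8454 64.1261 34.4320 11.1335 1.4496
114.4178 98.6796 77.4141 48.6800 18.6551 2.7461 0.0000
120.6790 107.1397 88.8454 64.1261 30.7252 5.2020 0.0000 0.0000
126.0654 114.4178 98.6796 77.4141 48.6800 9.8544 0.0000 0.0000 0.0000

Δt=0.09550  u=1.16241  d=0.86028  q=0.47004  discount=0.99609
step 8 (expiry): payoffs max(K−S,0) = 126.0654 114.4178 98.6796 77.4141 48.6800 9.8544 0.0000 0.0000 0.0000
k=7: (k=7,j=0): S=38.5510, K−S=120.6790, hold=120.1193 ⇒ V=120.6790 exercise | (k=7,j=1): S=52.0903, K−S=107.1397, hold=106.6020 ⇒ V=107.1397 exercise | (k=7,j=2): S=70.3846, K−S=88.8454, hold=88.3374 ⇒ V=88.8454 exercise | (k=7,j=3): S=95.1039, K−S=64.1261, hold=63.6581 ⇒ V=64.1261 exercise | (k=7,j=4): S=128.5048, K−S=30.7252, hold=30.3115 ⇒ V=30.7252 exercise | (k=7,j=5): S=173.6361, K−S=0.0000, hold=5.2020 ⇒ V=5.2020 continue | (k=7,j=6): S=234.6178, K−S=0.0000, hold=0.0000 ⇒ V=0.0000 continue | (k=7,j=7): S=317.0165, K−S=0.0000, hold=0.0000 ⇒ V=0.0000 continue
k=6: (k=6,j=0): S=44.8122, K−S=114.4178, hold=113.8683 ⇒ V=114.4178 exercise | (k=6,j=1): S=60.5504, K−S=98.6796, hold=98.1556 ⇒ V=98.6796 exercise | (k=6,j=2): S=81.8159, K−S=77.4141, hold=76.9245 ⇒ V=77.4141 exercise | (k=6,j=3): S=110.5500, K−S=48.6800, hold=48.2371 ⇒ V=48.6800 exercise | (k=6,j=4): S=149.3756, K−S=9.8544, hold=18.6551 ⇒ V=18.6551 continue | (k=6,j=5): S=201.8369, K−S=0.0000, hold=2.7461 ⇒ V=2.7461 continue | (k=6,j=6): S=272.7228, K−S=0.0000, hold=0.0000 ⇒ V=0.0000 continue
k=5: (k=5,j=0): S=52.0903, K−S=107.1397, hold=106.6020 ⇒ V=107.1397 exercise | (k=5,j=1): S=70.3846, K−S=88.8454, hold=88.3374 ⇒ V=88.8454 exercise | (k=5,j=2): S=95.1039, K−S=64.1261, hold=63.6581 ⇒ V=64.1261 exercise | (k=5,j=3): S=128.5048, K−S=30.7252, hold=34.4320 ⇒ V=34.4320 continue | (k=5,j=4): S=173.6361, K−S=0.0000, hold=11.1335 ⇒ V=11.1335 continue | (k=5,j=5): S=234.6178, K−S=0.0000, hold=1.4496 ⇒ V=1.4496 continue
k=4: (k=4,j=0): S=60.5504, K−S=98.6796, hold=98.1556 ⇒ V=98.6796 exercise | (k=4,j=1): S=81.8159, K−S=77.4141, hold=76.9245 ⇒ V=77.4141 exercise | (k=4,j=2): S=110.5500, K−S=48.6800, hold=49.9726 ⇒ V=49.9726 continue | (k=4,j=3): S=149.3756, K−S=9.8544, hold=23.3890 ⇒ V=23.3890 continue | (k=4,j=4): S=201.8369, K−S=0.0000, hold=6.5560 ⇒ V=6.5560 continue
k=3: (k=3,j=0): S=70.3846, K−S=88.8454, hold=88.3374 ⇒ V=88.8454 exercise | (k=3,j=1): S=95.1039, K−S=64.1261, hold=64.2633 ⇒ V=64.2633 continue | (k=3,j=2): S=128.5048, K−S=30.7252, hold=37.3308 ⇒ V=37.3308 continue | (k=3,j=3): S=173.6361, K−S=0.0000, hold=15.4163 ⇒ V=15.4163 continue
k=2: (k=2,j=0): S=81.8159, K−S=77.4141, hold=76.9888 ⇒ V=77.4141 exercise | (k=2,j=1): S=110.5500, K−S=48.6800, hold=51.4023 ⇒ V=51.4023 continue | (k=2,j=2): S=149.3756, K−S=9.8544, hold=26.9244 ⇒ V=26.9244 continue
k=1: (k=1,j=0): S=95.1039, K−S=64.1261, hold=64.9327 ⇒ V=64.9327 continue | (k=1,j=1): S=128.5048, K−S=30.7252, hold=39.7408 ⇒ V=39.7408 continue
k=0: (k=0,j=0): S=110.5500, K−S=48.6800, hold=52.8840 ⇒ V=52.8840 continue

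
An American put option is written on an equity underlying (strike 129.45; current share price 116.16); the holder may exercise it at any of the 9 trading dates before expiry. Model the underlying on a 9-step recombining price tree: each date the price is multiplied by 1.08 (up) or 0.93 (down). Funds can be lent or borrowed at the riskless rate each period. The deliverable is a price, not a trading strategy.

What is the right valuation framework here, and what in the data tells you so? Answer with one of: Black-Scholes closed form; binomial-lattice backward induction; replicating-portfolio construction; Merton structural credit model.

Key observation: the defining feature is the embedded early-exercise option across 9 discrete dates on the spot-116.16 tree; pricing the strike-129.45 put means working backward with an exercise test at every node.

framework: binomial-lattice backward induction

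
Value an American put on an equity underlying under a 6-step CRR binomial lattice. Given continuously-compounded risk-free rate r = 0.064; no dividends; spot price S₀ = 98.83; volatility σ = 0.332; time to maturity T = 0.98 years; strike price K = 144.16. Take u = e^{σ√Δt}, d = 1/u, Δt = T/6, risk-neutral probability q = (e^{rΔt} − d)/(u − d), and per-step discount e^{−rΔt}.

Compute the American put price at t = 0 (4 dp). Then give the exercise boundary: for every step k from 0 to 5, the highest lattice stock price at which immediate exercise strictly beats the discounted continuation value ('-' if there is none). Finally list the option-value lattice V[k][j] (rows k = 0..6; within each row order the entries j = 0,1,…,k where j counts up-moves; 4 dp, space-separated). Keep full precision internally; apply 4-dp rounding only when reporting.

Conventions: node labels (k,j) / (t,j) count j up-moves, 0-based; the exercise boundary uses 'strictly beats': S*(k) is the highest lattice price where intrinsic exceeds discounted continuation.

price = 45.3300
boundary = 98.8300 86.4205 98.8300 86.4205 98.8300 113.0214
tree:
45.3300
57.7395 32.6832
68.5908 45.3300 20.9932
78.0796 57.7395 31.6291 11.0271
86.3769 68.5908 45.3300 18.8862 3.5697
93.6324 78.0796 57.7395 31.1386 7.2953 0.0000
99.9768 86.3769 68.5908 45.3300 14.9093 0.0000 0.0000

Δt=0.16333, u=1.14359, d=0.87444, q=0.50555, disc=e^(-rΔt)=0.98960
k=6 terminal: V=max(K-S,0) → 99.9768 86.3769 68.5908 45.3300 14.9093 0.0000 0.0000
k=5: j=0 S=50.5276 intr=93.6324 cont=92.1333 V=93.6324[EX]; j=1 S=66.0804 intr=78.0796 cont=76.5805 V=78.0796[EX]; j=2 S=86.4205 intr=57.7395 cont=56.2404 V=57.7395[EX]; j=3 S=113.0214 intr=31.1386 cont=29.6395 V=31.1386[EX]; j=4 S=147.8103 intr=0.0000 cont=7.2953 V=7.2953[hold]; j=5 S=193.3075 intr=0.0000 cont=0.0000 V=0.0000[hold]  S*(5)=113.0214
k=4: j=0 S=57.7831 intr=86.3769 cont=84.8778 V=86.3769[EX]; j=1 S=75.5692 intr=68.5908 cont=67.0917 V=68.5908[EX]; j=2 S=98.8300 intr=45.3300 cont=43.8309 V=45.3300[EX]; j=3 S=129.2507 intr=14.9093 cont=18.8862 V=18.8862[hold]; j=4 S=169.0350 intr=0.0000 cont=3.5697 V=3.5697[hold]  S*(4)=98.8300
k=3: j=0 S=66.0804 intr=78.0796 cont=76.5805 V=78.0796[EX]; j=1 S=86.4205 intr=57.7395 cont=56.2404 V=57.7395[EX]; j=2 S=113.0214 intr=31.1386 cont=31.6291 V=31.6291[hold]; j=3 S=147.8103 intr=0.0000 cont=11.0271 V=11.0271[hold]  S*(3)=86.4205
k=2: j=0 S=75.5692 intr=68.5908 cont=67.0917 V=68.5908[EX]; j=1 S=98.8300 intr=45.3300 cont=44.0763 V=45.3300[EX]; j=2 S=129.2507 intr=14.9093 cont=20.9932 V=20.9932[hold]  S*(2)=98.8300
k=1: j=0 S=86.4205 intr=57.7395 cont=56.2404 V=57.7395[EX]; j=1 S=113.0214 intr=31.1386 cont=32.6832 V=32.6832[hold]  S*(1)=86.4205
k=0: j=0 S=98.8300 intr=45.3300 cont=44.6036 V=45.3300[EX]  S*(0)=98.8300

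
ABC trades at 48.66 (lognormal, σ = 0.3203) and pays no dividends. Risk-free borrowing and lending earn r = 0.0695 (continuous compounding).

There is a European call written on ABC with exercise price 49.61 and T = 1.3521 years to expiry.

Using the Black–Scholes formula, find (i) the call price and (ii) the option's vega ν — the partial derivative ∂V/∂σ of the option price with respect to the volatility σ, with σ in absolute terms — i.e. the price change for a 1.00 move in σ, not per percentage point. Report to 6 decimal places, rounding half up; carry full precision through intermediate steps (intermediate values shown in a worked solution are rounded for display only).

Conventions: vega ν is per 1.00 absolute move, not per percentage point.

price = 8.816810
ν = 20.947347

σ√T = 0.3203·√1.3521 = 0.372444
d₁ = (ln(S/K) + (r+σ²/2)T) / (σ√T) = (ln(48.66/49.61) + (0.0695+0.3203²/2)·1.3521) / 0.372444 = (-0.019335 + 0.163328) / 0.372444 = 0.386617
d₂ = d₁ − σ√T = 0.386617 − 0.372444 = 0.014173
e^{−rT} = 0.910309
N(d₁) = 0.650480,  N(d₂) = 0.505654
Call price V = S·N(d₁) − K·e^{−rT}·N(d₂) = 31.652360 − 22.835549 = 8.816810
φ(d₁) = (1/√(2π))·e^{−d₁²/2} = 0.370214
ν = S·φ(d₁)·√T = 20.947347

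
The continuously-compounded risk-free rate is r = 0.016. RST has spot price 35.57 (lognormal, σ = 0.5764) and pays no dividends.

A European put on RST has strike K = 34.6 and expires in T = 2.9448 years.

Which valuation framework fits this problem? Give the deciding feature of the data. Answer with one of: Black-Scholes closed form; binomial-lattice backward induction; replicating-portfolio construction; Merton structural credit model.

framework: Black-Scholes closed form

Key observation: with RST following a GBM at constant σ and r, the European put struck at 34.6 prices in closed form — nothing here needs a stepwise model or a balance sheet.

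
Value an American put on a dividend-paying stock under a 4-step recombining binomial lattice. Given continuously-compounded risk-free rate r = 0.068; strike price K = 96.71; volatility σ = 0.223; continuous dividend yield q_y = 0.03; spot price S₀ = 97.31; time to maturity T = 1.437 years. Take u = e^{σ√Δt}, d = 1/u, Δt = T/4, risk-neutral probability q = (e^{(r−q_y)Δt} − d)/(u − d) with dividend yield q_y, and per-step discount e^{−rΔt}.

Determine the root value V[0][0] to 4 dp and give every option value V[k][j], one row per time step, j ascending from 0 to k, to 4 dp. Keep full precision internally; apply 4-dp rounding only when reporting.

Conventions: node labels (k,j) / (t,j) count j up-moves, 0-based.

params: Δt=0.35925 u=1.14300 d=0.87489 q=0.51790 e^(-rΔt)=0.97587
t_4 payoffs: 39.6981 22.2263 0.0000 0.0000 0.0000
k=3: node(3,0) S=65.1648 payoff=31.5452 vs cont=29.9098 → 31.5452 [stop]  node(3,1) S=85.1353 payoff=11.5747 vs cont=10.4567 → 11.5747 [stop]  node(3,2) S=111.2258 payoff=0.0000 vs cont=0.0000 → 0.0000 [wait]  node(3,3) S=145.3120 payoff=0.0000 vs cont=0.0000 → 0.0000 [wait]
k=2: node(2,0) S=74.4837 payoff=22.2263 vs cont=20.6908 → 22.2263 [stop]  node(2,1) S=97.3100 payoff=0.0000 vs cont=5.4455 → 5.4455 [wait]  node(2,2) S=127.1316 payoff=0.0000 vs cont=0.0000 → 0.0000 [wait]
k=1: node(1,0) S=85.1353 payoff=11.5747 vs cont=13.2089 → 13.2089 [wait]  node(1,1) S=111.2258 payoff=0.0000 vs cont=2.5619 → 2.5619 [wait]
k=0: node(0,0) S=97.3100 payoff=0.0000 vs cont=7.5091 → 7.5091 [wait]

price = 7.5091
tree:
7.5091
13.2089 2.5619
22.2263 5.4455 0.0000
31.5452 11.5747 0.0000 0.0000
39.6981 22.2263 0.0000 0.0000 0.0000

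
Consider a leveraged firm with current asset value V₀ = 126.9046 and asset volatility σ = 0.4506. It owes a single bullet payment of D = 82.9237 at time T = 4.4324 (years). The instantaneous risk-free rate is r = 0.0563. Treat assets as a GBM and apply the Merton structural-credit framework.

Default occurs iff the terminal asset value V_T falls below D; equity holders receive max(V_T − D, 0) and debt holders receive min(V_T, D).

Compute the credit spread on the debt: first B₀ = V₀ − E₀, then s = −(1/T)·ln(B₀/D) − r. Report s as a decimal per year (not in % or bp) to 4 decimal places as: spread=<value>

spread=0.0433

Equity is a call on the firm's assets struck at D = 82.9237:
d₁ = [ln(V₀/D) + (r + σ²/2)T] / (σ√T)
   = [ln(126.9046/82.9237) + (0.0563 + 0.5·0.4506²)·4.4324] / (0.4506·√4.4324)
   = [0.425515 + 0.699522] / 0.948660 = 1.185922
d₂ = d₁ − σ√T = 1.185922 − 0.948660 = 0.237262
N(d₁) = 0.882173,  N(d₂) = 0.593773,  e^(−rT) = 0.779156
E₀ = V₀·N(d₁) − D·e^(−rT)·N(d₂)
   = 126.9046·0.882173 − 82.9237·0.779156·0.593773 = 73.587893
B₀ = V₀ − E₀ = 126.9046 − 73.587893 = 53.316707
spread = −(1/T)·ln(B₀/D) − r = −(1/4.4324)·ln(53.316707/82.9237) − 0.0563 = 0.04334605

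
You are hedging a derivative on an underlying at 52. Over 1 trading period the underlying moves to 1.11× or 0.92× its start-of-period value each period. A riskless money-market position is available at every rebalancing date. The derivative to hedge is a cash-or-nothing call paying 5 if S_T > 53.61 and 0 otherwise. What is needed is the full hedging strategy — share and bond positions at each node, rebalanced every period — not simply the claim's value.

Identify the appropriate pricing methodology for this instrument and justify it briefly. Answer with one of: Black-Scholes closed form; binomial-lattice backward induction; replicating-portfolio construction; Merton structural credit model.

framework: replicating-portfolio construction

Key observation: the task asks for the hedge itself — share and bond holdings at every node of the 1-period tree on spot 52 with factors 1.11/0.92 — which is exactly what the replicating-portfolio construction produces.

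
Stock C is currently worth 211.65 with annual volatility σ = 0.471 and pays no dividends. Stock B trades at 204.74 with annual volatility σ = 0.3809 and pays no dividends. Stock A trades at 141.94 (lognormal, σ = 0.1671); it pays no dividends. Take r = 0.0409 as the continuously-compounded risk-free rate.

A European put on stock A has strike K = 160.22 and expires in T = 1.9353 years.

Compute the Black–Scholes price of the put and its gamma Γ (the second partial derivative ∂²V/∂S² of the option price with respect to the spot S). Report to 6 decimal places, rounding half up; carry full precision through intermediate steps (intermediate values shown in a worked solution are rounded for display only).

σ√T = 0.1671·√1.9353 = 0.232461
d₁ = (ln(S/K) + (r+σ²/2)T) / (σ√T) = (ln(141.94/160.22) + (0.0409+0.1671²/2)·1.9353) / 0.232461 = (-0.121143 + 0.106173) / 0.232461 = -0.064400
d₂ = d₁ − σ√T = -0.064400 − 0.232461 = -0.296861
e^{−rT} = 0.923898
N(−d₁) = 0.525674,  N(−d₂) = 0.616714
Put price V = K·e^{−rT}·N(−d₂) − S·N(−d₁) = 91.290248 − 74.614197 = 16.676051
φ(d₁) = (1/√(2π))·e^{−d₁²/2} = 0.398116
Γ = φ(d₁) / (S·σ·√T) = 0.012066

price = 16.676051
Γ = 0.012066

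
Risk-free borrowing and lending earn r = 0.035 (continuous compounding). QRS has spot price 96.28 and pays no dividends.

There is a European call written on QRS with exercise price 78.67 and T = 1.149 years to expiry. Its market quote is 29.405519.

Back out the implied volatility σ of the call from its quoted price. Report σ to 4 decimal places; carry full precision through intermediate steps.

sigma = 0.4724

At σ = 0.4724 the Black–Scholes value reproduces the quote:
σ√T = 0.4724·√1.149 = 0.506372
d₁ = (ln(S/K) + (r+σ²/2)T) / (σ√T) = (ln(96.28/78.67) + (0.035+0.4724²/2)·1.149) / 0.506372 = (0.201999 + 0.168421) / 0.506372 = 0.731517
d₂ = d₁ − σ√T = 0.731517 − 0.506372 = 0.225145
e^{−rT} = 0.960583
N(d₁) = 0.767768,  N(d₂) = 0.589067
V = S·N(d₁) − K·e^{−rT}·N(d₂) = 73.920745 − 44.515226 = 29.405519 (equal to the quote); since ∂V/∂σ > 0 for all σ, the implied volatility is unique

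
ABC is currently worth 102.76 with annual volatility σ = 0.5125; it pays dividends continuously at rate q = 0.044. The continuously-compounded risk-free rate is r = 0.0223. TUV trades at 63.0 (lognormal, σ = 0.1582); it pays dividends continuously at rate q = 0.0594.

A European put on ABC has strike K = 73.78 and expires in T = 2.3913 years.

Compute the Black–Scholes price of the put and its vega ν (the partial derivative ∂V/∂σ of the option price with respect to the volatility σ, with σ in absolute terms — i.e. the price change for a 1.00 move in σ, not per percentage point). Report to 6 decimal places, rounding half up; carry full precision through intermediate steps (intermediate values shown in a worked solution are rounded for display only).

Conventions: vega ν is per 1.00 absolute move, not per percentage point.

σ√T = 0.5125·√2.3913 = 0.792521
d₁ = (ln(S/K) + (r−q+σ²/2)T) / (σ√T) = (ln(102.76/73.78) + (0.0223−0.044+0.5125²/2)·2.3913) / 0.792521 = (0.331308 + 0.262154) / 0.792521 = 0.748828
d₂ = d₁ − σ√T = 0.748828 − 0.792521 = -0.043693
e^{−rT} = 0.948071
e^{−qT} = 0.900129
N(−d₁) = 0.226980,  N(−d₂) = 0.517425
Put price V = K·e^{−rT}·N(−d₂) − S·e^{−qT}·N(−d₁) = 36.193224 − 20.995063 = 15.198160
φ(d₁) = (1/√(2π))·e^{−d₁²/2} = 0.301402
ν = S·e^{−qT}·φ(d₁)·√T = 43.111389

price = 15.198160
ν = 43.111389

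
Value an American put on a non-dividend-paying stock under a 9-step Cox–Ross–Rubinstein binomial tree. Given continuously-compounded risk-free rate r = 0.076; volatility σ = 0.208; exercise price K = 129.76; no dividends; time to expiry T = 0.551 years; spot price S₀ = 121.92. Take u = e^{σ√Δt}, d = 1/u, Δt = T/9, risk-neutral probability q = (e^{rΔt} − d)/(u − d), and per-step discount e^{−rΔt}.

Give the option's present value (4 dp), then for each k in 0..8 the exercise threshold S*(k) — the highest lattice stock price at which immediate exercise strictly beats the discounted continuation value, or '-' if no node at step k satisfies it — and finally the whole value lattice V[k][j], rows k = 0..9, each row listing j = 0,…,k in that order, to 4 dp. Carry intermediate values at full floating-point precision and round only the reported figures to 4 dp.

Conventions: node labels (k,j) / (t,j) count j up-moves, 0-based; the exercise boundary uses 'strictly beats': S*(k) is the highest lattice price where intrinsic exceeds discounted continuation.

price = 10.0311
boundary = - - 109.9949 104.4771 109.9949 115.8040 109.9949 115.8040 121.9200
tree:
10.0311
14.3009 6.3692
19.7651 9.6276 3.5634
25.2829 14.0672 5.8130 1.6191
30.5239 19.7651 9.1865 2.9014 0.5072
35.5019 25.2829 13.9560 5.0784 1.0149 0.0657
40.2303 30.5239 19.7651 8.6120 2.0198 0.1412 0.0000
44.7214 35.5019 25.2829 13.9560 3.9943 0.3035 0.0000 0.0000
48.9873 40.2303 30.5239 19.7651 7.8400 0.6520 0.0000 0.0000 0.0000
53.0391 44.7214 35.5019 25.2829 13.9560 1.4010 0.0000 0.0000 0.0000 0.0000

Δt=0.06122, u=1.05281, d=0.94984, q=0.53243, disc=e^(-rΔt)=0.99536
k=9 terminal: V=max(K-S,0) → 53.0391 44.7214 35.5019 25.2829 13.9560 1.4010 0.0000 0.0000 0.0000 0.0000
k=8: j=0 S=80.7727 intr=48.9873 cont=48.3849 V=48.9873[EX]; j=1 S=89.5297 intr=40.2303 cont=39.6279 V=40.2303[EX]; j=2 S=99.2361 intr=30.5239 cont=29.9215 V=30.5239[EX]; j=3 S=109.9949 intr=19.7651 cont=19.1628 V=19.7651[EX]; j=4 S=121.9200 intr=7.8400 cont=7.2376 V=7.8400[EX]; j=5 S=135.1380 intr=0.0000 cont=0.6520 V=0.6520[hold]; j=6 S=149.7890 intr=0.0000 cont=0.0000 V=0.0000[hold]; j=7 S=166.0285 intr=0.0000 cont=0.0000 V=0.0000[hold]; j=8 S=184.0285 intr=0.0000 cont=0.0000 V=0.0000[hold]  S*(8)=121.9200
k=7: j=0 S=85.0386 intr=44.7214 cont=44.1190 V=44.7214[EX]; j=1 S=94.2581 intr=35.5019 cont=34.8996 V=35.5019[EX]; j=2 S=104.4771 intr=25.2829 cont=24.6805 V=25.2829[EX]; j=3 S=115.8040 intr=13.9560 cont=13.3536 V=13.9560[EX]; j=4 S=128.3590 intr=1.4010 cont=3.9943 V=3.9943[hold]; j=5 S=142.2751 intr=0.0000 cont=0.3035 V=0.3035[hold]; j=6 S=157.6999 intr=0.0000 cont=0.0000 V=0.0000[hold]; j=7 S=174.7969 intr=0.0000 cont=0.0000 V=0.0000[hold]  S*(7)=115.8040
k=6: j=0 S=89.5297 intr=40.2303 cont=39.6279 V=40.2303[EX]; j=1 S=99.2361 intr=30.5239 cont=29.9215 V=30.5239[EX]; j=2 S=109.9949 intr=19.7651 cont=19.1628 V=19.7651[EX]; j=3 S=121.9200 intr=7.8400 cont=8.6120 V=8.6120[hold]; j=4 S=135.1380 intr=0.0000 cont=2.0198 V=2.0198[hold]; j=5 S=149.7890 intr=0.0000 cont=0.1412 V=0.1412[hold]; j=6 S=166.0285 intr=0.0000 cont=0.0000 V=0.0000[hold]  S*(6)=109.9949
k=5: j=0 S=94.2581 intr=35.5019 cont=34.8996 V=35.5019[EX]; j=1 S=104.4771 intr=25.2829 cont=24.6805 V=25.2829[EX]; j=2 S=115.8040 intr=13.9560 cont=13.7627 V=13.9560[EX]; j=3 S=128.3590 intr=1.4010 cont=5.0784 V=5.0784[hold]; j=4 S=142.2751 intr=0.0000 cont=1.0149 V=1.0149[hold]; j=5 S=157.6999 intr=0.0000 cont=0.0657 V=0.0657[hold]  S*(5)=115.8040
k=4: j=0 S=99.2361 intr=30.5239 cont=29.9215 V=30.5239[EX]; j=1 S=109.9949 intr=19.7651 cont=19.1628 V=19.7651[EX]; j=2 S=121.9200 intr=7.8400 cont=9.1865 V=9.1865[hold]; j=3 S=135.1380 intr=0.0000 cont=2.9014 V=2.9014[hold]; j=4 S=149.7890 intr=0.0000 cont=0.5072 V=0.5072[hold]  S*(4)=109.9949
k=3: j=0 S=104.4771 intr=25.2829 cont=24.6805 V=25.2829[EX]; j=1 S=115.8040 intr=13.9560 cont=14.0672 V=14.0672[hold]; j=2 S=128.3590 intr=1.4010 cont=5.8130 V=5.8130[hold]; j=3 S=142.2751 intr=0.0000 cont=1.6191 V=1.6191[hold]  S*(3)=104.4771
k=2: j=0 S=109.9949 intr=19.7651 cont=19.2217 V=19.7651[EX]; j=1 S=121.9200 intr=7.8400 cont=9.6276 V=9.6276[hold]; j=2 S=135.1380 intr=0.0000 cont=3.5634 V=3.5634[hold]  S*(2)=109.9949
k=1: j=0 S=115.8040 intr=13.9560 cont=14.3009 V=14.3009[hold]; j=1 S=128.3590 intr=1.4010 cont=6.3692 V=6.3692[hold]  S*(1)=-
k=0: j=0 S=121.9200 intr=7.8400 cont=10.0311 V=10.0311[hold]  S*(0)=-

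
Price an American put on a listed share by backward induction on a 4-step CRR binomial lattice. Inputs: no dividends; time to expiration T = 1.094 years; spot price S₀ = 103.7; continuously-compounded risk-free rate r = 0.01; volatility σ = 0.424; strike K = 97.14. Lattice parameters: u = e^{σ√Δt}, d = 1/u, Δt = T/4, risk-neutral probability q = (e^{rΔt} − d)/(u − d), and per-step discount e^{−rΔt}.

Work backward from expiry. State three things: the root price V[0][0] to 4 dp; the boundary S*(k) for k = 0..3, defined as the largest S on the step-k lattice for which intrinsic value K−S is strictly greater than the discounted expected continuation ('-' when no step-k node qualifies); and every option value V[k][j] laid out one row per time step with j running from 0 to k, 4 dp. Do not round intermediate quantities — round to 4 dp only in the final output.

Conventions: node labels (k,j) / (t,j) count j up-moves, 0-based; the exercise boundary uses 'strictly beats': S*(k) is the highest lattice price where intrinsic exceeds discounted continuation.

price = 13.9700
boundary = - - - 53.3184
tree:
13.9700
21.3880 5.0219
31.5274 9.1710 0.0000
43.8216 16.7481 0.0000 0.0000
54.4254 30.5855 0.0000 0.0000 0.0000

params: Δt=0.27350 u=1.24825 d=0.80112 q=0.45092 e^(-rΔt)=0.99727
t_4 payoffs: 54.4254 30.5855 0.0000 0.0000 0.0000
t_3: node(3,0) S=53.3184 payoff=43.8216 vs cont=43.5563 → 43.8216 [stop]  node(3,1) S=83.0765 payoff=14.0635 vs cont=16.7481 → 16.7481 [wait]  node(3,2) S=129.4432 payoff=0.0000 vs cont=0.0000 → 0.0000 [wait]  node(3,3) S=201.6882 payoff=0.0000 vs cont=0.0000 → 0.0000 [wait]  ⇒ S*(3)=53.3184
t_2: node(2,0) S=66.5545 payoff=30.5855 vs cont=31.5274 → 31.5274 [wait]  node(2,1) S=103.7000 payoff=0.0000 vs cont=9.1710 → 9.1710 [wait]  node(2,2) S=161.5771 payoff=0.0000 vs cont=0.0000 → 0.0000 [wait]  ⇒ S*(2)=-
t_1: node(1,0) S=83.0765 payoff=14.0635 vs cont=21.3880 → 21.3880 [wait]  node(1,1) S=129.4432 payoff=0.0000 vs cont=5.0219 → 5.0219 [wait]  ⇒ S*(1)=-
t_0: node(0,0) S=103.7000 payoff=0.0000 vs cont=13.9700 → 13.9700 [wait]  ⇒ S*(0)=-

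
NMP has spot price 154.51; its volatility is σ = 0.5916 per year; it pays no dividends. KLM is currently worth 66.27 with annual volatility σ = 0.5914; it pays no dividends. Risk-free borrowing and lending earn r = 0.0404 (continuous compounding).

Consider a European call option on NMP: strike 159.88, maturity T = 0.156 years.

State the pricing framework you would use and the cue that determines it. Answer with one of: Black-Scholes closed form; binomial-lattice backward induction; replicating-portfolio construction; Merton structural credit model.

Key observation: with NMP following a GBM at constant σ and r, the European call struck at 159.88 prices in closed form — nothing here needs a stepwise model or a balance sheet.

framework: Black-Scholes closed form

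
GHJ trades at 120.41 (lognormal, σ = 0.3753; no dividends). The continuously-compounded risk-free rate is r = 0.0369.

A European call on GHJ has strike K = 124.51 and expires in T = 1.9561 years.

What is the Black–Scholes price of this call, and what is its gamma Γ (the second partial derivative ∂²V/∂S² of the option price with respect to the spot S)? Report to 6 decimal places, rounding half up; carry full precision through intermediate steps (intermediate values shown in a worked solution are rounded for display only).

price = 26.804834
Γ = 0.005965

σ√T = 0.3753·√1.9561 = 0.524897
d₁ = (ln(S/K) + (r+σ²/2)T) / (σ√T) = (ln(120.41/124.51) + (0.0369+0.3753²/2)·1.9561) / 0.524897 = (-0.033483 + 0.209939) / 0.524897 = 0.336171
d₂ = d₁ − σ√T = 0.336171 − 0.524897 = -0.188726
e^{−rT} = 0.930363
N(d₁) = 0.631629,  N(d₂) = 0.425154
Call price V = S·N(d₁) − K·e^{−rT}·N(d₂) = 76.054446 − 49.249612 = 26.804834
φ(d₁) = (1/√(2π))·e^{−d₁²/2} = 0.377025
Γ = φ(d₁) / (S·σ·√T) = 0.005965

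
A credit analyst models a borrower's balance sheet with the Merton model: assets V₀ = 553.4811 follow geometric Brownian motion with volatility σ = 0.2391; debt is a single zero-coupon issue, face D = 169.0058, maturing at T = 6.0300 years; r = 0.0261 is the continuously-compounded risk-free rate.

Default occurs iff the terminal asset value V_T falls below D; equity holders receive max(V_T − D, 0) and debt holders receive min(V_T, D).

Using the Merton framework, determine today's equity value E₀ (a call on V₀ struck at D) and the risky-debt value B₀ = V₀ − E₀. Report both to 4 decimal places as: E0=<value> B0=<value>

E0=409.6933 B0=143.7878

Work the structural quantities from V₀ = 553.4811 against face 169.0058:
d₁ = [ln(V₀/D) + (r + σ²/2)T] / (σ√T)
   = [ln(553.4811/169.0058) + (0.0261 + 0.5·0.2391²)·6.0300] / (0.2391·√6.0300)
   = [1.186295 + 0.329747] / 0.587135 = 2.582099
d₂ = d₁ − σ√T = 2.582099 − 0.587135 = 1.994964
N(d₁) = 0.995090,  N(d₂) = 0.976977,  e^(−rT) = 0.854377
E₀ = V₀·N(d₁) − D·e^(−rT)·N(d₂)
   = 553.4811·0.995090 − 169.0058·0.854377·0.976977 = 409.693298
B₀ = V₀ − E₀ = 553.4811 − 409.693298 = 143.787802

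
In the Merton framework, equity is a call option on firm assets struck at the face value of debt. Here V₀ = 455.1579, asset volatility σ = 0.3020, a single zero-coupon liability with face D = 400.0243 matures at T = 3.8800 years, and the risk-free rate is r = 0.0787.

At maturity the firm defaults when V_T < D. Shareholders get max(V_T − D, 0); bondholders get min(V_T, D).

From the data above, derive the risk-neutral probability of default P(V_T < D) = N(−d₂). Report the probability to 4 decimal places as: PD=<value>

PD=0.3325

With assets at 455.1579 and a single debt payment of 400.0243 at 3.8800 years:
d₁ = [ln(V₀/D) + (r + σ²/2)T] / (σ√T)
   = [ln(455.1579/400.0243) + (0.0787 + 0.5·0.3020²)·3.8800] / (0.3020·√3.8800)
   = [0.129119 + 0.482292] / 0.594871 = 1.027804
d₂ = d₁ − σ√T = 1.027804 − 0.594871 = 0.432933
risk-neutral PD = N(−d₂) = N(-0.432933) = 0.332532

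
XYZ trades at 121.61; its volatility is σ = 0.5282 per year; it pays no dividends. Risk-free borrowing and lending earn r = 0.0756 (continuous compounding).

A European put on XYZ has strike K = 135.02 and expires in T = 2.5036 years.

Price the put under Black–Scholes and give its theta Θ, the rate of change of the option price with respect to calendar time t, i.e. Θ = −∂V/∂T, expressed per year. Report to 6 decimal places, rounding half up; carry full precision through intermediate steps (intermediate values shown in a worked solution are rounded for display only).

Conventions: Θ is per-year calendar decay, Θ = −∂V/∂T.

price = 33.044442
Θ = -1.803759

σ√T = 0.5282·√2.5036 = 0.835759
d₁ = (ln(S/K) + (r+σ²/2)T) / (σ√T) = (ln(121.61/135.02) + (0.0756+0.5282²/2)·2.5036) / 0.835759 = (-0.104604 + 0.538518) / 0.835759 = 0.519187
d₂ = d₁ − σ√T = 0.519187 − 0.835759 = -0.316572
e^{−rT} = 0.827561
N(−d₁) = 0.301815,  N(−d₂) = 0.624216
Put price V = K·e^{−rT}·N(−d₂) − S·N(−d₁) = 69.748202 − 36.703760 = 33.044442
φ(d₁) = (1/√(2π))·e^{−d₁²/2} = 0.348640
Θ = −S·φ(d₁)·σ/(2√T) + r·K·e^{−rT}·N(−d₂) = −7.076723 + 5.272964 = -1.803759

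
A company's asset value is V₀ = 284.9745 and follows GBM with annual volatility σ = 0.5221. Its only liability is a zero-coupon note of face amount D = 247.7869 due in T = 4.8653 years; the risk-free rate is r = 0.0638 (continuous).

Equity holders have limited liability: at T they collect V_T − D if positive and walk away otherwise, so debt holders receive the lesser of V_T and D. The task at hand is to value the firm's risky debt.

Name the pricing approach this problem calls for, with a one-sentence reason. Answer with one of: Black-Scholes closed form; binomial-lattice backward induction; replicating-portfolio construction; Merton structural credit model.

framework: Merton structural credit model

Key observation: a levered firm with one bullet debt due at 4.8653 years is the canonical structural-credit setup: equity is a call on the firm's assets struck at the face value.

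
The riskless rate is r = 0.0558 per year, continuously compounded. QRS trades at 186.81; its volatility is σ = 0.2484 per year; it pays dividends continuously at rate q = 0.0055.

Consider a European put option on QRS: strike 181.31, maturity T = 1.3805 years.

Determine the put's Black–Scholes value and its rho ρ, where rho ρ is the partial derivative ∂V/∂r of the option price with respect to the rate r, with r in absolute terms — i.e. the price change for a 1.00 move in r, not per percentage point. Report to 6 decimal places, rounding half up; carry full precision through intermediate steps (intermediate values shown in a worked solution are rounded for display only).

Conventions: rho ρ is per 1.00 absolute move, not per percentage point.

σ√T = 0.2484·√1.3805 = 0.291857
d₁ = (ln(S/K) + (r−q+σ²/2)T) / (σ√T) = (ln(186.81/181.31) + (0.0558−0.0055+0.2484²/2)·1.3805) / 0.291857 = (0.029884 + 0.112029) / 0.291857 = 0.486242
d₂ = d₁ − σ√T = 0.486242 − 0.291857 = 0.194386
e^{−rT} = 0.925860
e^{−qT} = 0.992436
N(−d₁) = 0.313398,  N(−d₂) = 0.422937
Put price V = K·e^{−rT}·N(−d₂) − S·e^{−qT}·N(−d₁) = 70.997476 − 58.102980 = 12.894496
ρ = −K·T·e^{−rT}·N(−d₂) = -98.012016

price = 12.894496
ρ = -98.012016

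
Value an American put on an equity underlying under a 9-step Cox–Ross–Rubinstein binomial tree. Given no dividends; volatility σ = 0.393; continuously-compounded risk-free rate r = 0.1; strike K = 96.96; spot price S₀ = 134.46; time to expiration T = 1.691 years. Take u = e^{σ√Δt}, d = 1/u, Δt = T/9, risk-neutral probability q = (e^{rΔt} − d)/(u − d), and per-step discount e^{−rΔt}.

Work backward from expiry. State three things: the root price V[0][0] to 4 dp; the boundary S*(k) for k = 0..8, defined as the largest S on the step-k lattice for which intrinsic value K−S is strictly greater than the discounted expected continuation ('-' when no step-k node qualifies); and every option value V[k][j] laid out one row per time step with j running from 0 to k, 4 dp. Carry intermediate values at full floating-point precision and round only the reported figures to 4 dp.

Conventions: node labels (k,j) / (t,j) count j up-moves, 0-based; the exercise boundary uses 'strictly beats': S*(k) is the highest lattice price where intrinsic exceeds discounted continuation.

params: Δt=0.18789 u=1.18572 d=0.84337 q=0.51292 e^(-rΔt)=0.98139
t_9 payoffs: 67.9363 56.1546 39.5904 16.3022 0.0000 0.0000 0.0000 0.0000 0.0000 0.0000
t_8: node(8,0) S=34.4140 payoff=62.5460 vs cont=60.7412 → 62.5460 [stop]  node(8,1) S=48.3838 payoff=48.5762 vs cont=46.7715 → 48.5762 [stop]  node(8,2) S=68.0243 payoff=28.9357 vs cont=27.1309 → 28.9357 [stop]  node(8,3) S=95.6376 payoff=1.3224 vs cont=7.7927 → 7.7927 [wait]  node(8,4) S=134.4600 payoff=0.0000 vs cont=0.0000 → 0.0000 [wait]  node(8,5) S=189.0417 payoff=0.0000 vs cont=0.0000 → 0.0000 [wait]  node(8,6) S=265.7798 payoff=0.0000 vs cont=0.0000 → 0.0000 [wait]  node(8,7) S=373.6685 payoff=0.0000 vs cont=0.0000 → 0.0000 [wait]  node(8,8) S=525.3527 payoff=0.0000 vs cont=0.0000 → 0.0000 [wait]  ⇒ S*(8)=68.0243
t_7: node(7,0) S=40.8054 payoff=56.1546 vs cont=54.3498 → 56.1546 [stop]  node(7,1) S=57.3696 payoff=39.5904 vs cont=37.7856 → 39.5904 [stop]  node(7,2) S=80.6578 payoff=16.3022 vs cont=17.7544 → 17.7544 [wait]  node(7,3) S=113.3994 payoff=0.0000 vs cont=3.7251 → 3.7251 [wait]  node(7,4) S=159.4319 payoff=0.0000 vs cont=0.0000 → 0.0000 [wait]  node(7,5) S=224.1505 payoff=0.0000 vs cont=0.0000 → 0.0000 [wait]  node(7,6) S=315.1405 payoff=0.0000 vs cont=0.0000 → 0.0000 [wait]  node(7,7) S=443.0663 payoff=0.0000 vs cont=0.0000 → 0.0000 [wait]  ⇒ S*(7)=57.3696
t_6: node(6,0) S=48.3838 payoff=48.5762 vs cont=46.7715 → 48.5762 [stop]  node(6,1) S=68.0243 payoff=28.9357 vs cont=27.8619 → 28.9357 [stop]  node(6,2) S=95.6376 payoff=1.3224 vs cont=10.3620 → 10.3620 [wait]  node(6,3) S=134.4600 payoff=0.0000 vs cont=1.7806 → 1.7806 [wait]  node(6,4) S=189.0417 payoff=0.0000 vs cont=0.0000 → 0.0000 [wait]  node(6,5) S=265.7798 payoff=0.0000 vs cont=0.0000 → 0.0000 [wait]  node(6,6) S=373.6685 payoff=0.0000 vs cont=0.0000 → 0.0000 [wait]  ⇒ S*(6)=68.0243
t_5: node(5,0) S=57.3696 payoff=39.5904 vs cont=37.7856 → 39.5904 [stop]  node(5,1) S=80.6578 payoff=16.3022 vs cont=19.0477 → 19.0477 [wait]  node(5,2) S=113.3994 payoff=0.0000 vs cont=5.8495 → 5.8495 [wait]  node(5,3) S=159.4319 payoff=0.0000 vs cont=0.8512 → 0.8512 [wait]  node(5,4) S=224.1505 payoff=0.0000 vs cont=0.0000 → 0.0000 [wait]  node(5,5) S=315.1405 payoff=0.0000 vs cont=0.0000 → 0.0000 [wait]  ⇒ S*(5)=57.3696
t_4: node(4,0) S=68.0243 payoff=28.9357 vs cont=28.5129 → 28.9357 [stop]  node(4,1) S=95.6376 payoff=1.3224 vs cont=12.0496 → 12.0496 [wait]  node(4,2) S=134.4600 payoff=0.0000 vs cont=3.2246 → 3.2246 [wait]  node(4,3) S=189.0417 payoff=0.0000 vs cont=0.4069 → 0.4069 [wait]  node(4,4) S=265.7798 payoff=0.0000 vs cont=0.0000 → 0.0000 [wait]  ⇒ S*(4)=68.0243
t_3: node(3,0) S=80.6578 payoff=16.3022 vs cont=19.8972 → 19.8972 [wait]  node(3,1) S=113.3994 payoff=0.0000 vs cont=7.3831 → 7.3831 [wait]  node(3,2) S=159.4319 payoff=0.0000 vs cont=1.7462 → 1.7462 [wait]  node(3,3) S=224.1505 payoff=0.0000 vs cont=0.1945 → 0.1945 [wait]  ⇒ S*(3)=-
t_2: node(2,0) S=95.6376 payoff=1.3224 vs cont=13.2276 → 13.2276 [wait]  node(2,1) S=134.4600 payoff=0.0000 vs cont=4.4083 → 4.4083 [wait]  node(2,2) S=189.0417 payoff=0.0000 vs cont=0.9326 → 0.9326 [wait]  ⇒ S*(2)=-
t_1: node(1,0) S=113.3994 payoff=0.0000 vs cont=8.5420 → 8.5420 [wait]  node(1,1) S=159.4319 payoff=0.0000 vs cont=2.5767 → 2.5767 [wait]  ⇒ S*(1)=-
t_0: node(0,0) S=134.4600 payoff=0.0000 vs cont=5.3803 → 5.3803 [wait]  ⇒ S*(0)=-

price = 5.3803
boundary = - - - - 68.0243 57.3696 68.0243 57.3696 68.0243
tree:
5.3803
8.5420 2.5767
13.2276 4.4083 0.9326
19.8972 7.3831 1.7462 0.1945
28.9357 12.0496 3.2246 0.4069 0.0000
39.5904 19.0477 5.8495 0.8512 0.0000 0.0000
48.5762 28.9357 10.3620 1.7806 0.0000 0.0000 0.0000
56.1546 39.5904 17.7544 3.7251 0.0000 0.0000 0.0000 0.0000
62.5460 48.5762 28.9357 7.7927 0.0000 0.0000 0.0000 0.0000 0.0000
67.9363 56.1546 39.5904 16.3022 0.0000 0.0000 0.0000 0.0000 0.0000 0.0000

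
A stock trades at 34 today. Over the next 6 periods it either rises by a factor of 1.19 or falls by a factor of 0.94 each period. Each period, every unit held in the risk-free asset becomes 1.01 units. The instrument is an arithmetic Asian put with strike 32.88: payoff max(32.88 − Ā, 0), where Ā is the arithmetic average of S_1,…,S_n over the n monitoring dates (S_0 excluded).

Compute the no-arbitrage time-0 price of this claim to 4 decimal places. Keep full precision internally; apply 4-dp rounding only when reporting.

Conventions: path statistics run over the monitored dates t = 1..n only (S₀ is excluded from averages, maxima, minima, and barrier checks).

price = 1.2793

Set p* = 0.2800 (from d < R < u); the path-dependent value is the discounted p*-expectation over all price paths.
Enumerate all 2^6 = 64 price paths (U = up ×1.19, D = down ×0.94); each path with k up-moves has probability p*^k·(1−p*)^(6−k).
DDDDDD: Ā=27.5327, payoff=5.3473, prob=0.139314
UDDDDD: Ā=34.8552, payoff=0.0000, prob=0.054178
DUDDDD: Ā=33.4385, payoff=0.0000, prob=0.054178
UUDDDD: Ā=42.3317, payoff=0.0000, prob=0.021069
DDUDDD: Ā=32.1069, payoff=0.7731, prob=0.054178
UDUDDD: Ā=40.6459, payoff=0.0000, prob=0.021069
DUUDDD: Ā=39.2292, payoff=0.0000, prob=0.021069
UUUDDD: Ā=49.6626, payoff=0.0000, prob=0.008194
DDDUDD: Ā=30.8551, payoff=2.0249, prob=0.054178
UDDUDD: Ā=39.0612, payoff=0.0000, prob=0.021069
DUDUDD: Ā=37.6446, payoff=0.0000, prob=0.021069
UUDUDD: Ā=47.6564, payoff=0.0000, prob=0.008194
DDUUDD: Ā=36.3129, payoff=0.0000, prob=0.021069
UDUUDD: Ā=45.9706, payoff=0.0000, prob=0.008194
DUUUDD: Ā=44.5539, payoff=0.0000, prob=0.008194
UUUUDD: Ā=56.4034, payoff=0.0000, prob=0.003186
DDDDUD: Ā=29.6784, payoff=3.2016, prob=0.054178
UDDDUD: Ā=37.5716, payoff=0.0000, prob=0.021069
DUDDUD: Ā=36.1550, payoff=0.0000, prob=0.021069
UUDDUD: Ā=45.7706, payoff=0.0000, prob=0.008194
DDUDUD: Ā=34.8233, payoff=0.0000, prob=0.021069
UDUDUD: Ā=44.0848, payoff=0.0000, prob=0.008194
DUUDUD: Ā=42.6681, payoff=0.0000, prob=0.008194
UUUDUD: Ā=54.0161, payoff=0.0000, prob=0.003186
DDDUUD: Ā=33.5715, payoff=0.0000, prob=0.021069
UDDUUD: Ā=42.5001, payoff=0.0000, prob=0.008194
DUDUUD: Ā=41.0835, payoff=0.0000, prob=0.008194
UUDUUD: Ā=52.0099, payoff=0.0000, prob=0.003186
DDUUUD: Ā=39.7518, payoff=0.0000, prob=0.008194
UDUUUD: Ā=50.3241, payoff=0.0000, prob=0.003186
DUUUUD: Ā=48.9074, payoff=0.0000, prob=0.003186
UUUUUD: Ā=61.9147, payoff=0.0000, prob=0.001239
DDDDDU: Ā=28.5724, payoff=4.3076, prob=0.054178
UDDDDU: Ā=36.1714, payoff=0.0000, prob=0.021069
DUDDDU: Ā=34.7547, payoff=0.0000, prob=0.021069
UUDDDU: Ā=43.9980, payoff=0.0000, prob=0.008194
DDUDDU: Ā=33.4231, payoff=0.0000, prob=0.021069
UDUDDU: Ā=42.3122, payoff=0.0000, prob=0.008194
DUUDDU: Ā=40.8955, payoff=0.0000, prob=0.008194
UUUDDU: Ā=51.7720, payoff=0.0000, prob=0.003186
DDDUDU: Ā=32.1713, payoff=0.7087, prob=0.021069
UDDUDU: Ā=40.7275, payoff=0.0000, prob=0.008194
DUDUDU: Ā=39.3108, payoff=0.0000, prob=0.008194
UUDUDU: Ā=49.7658, payoff=0.0000, prob=0.003186
DDUUDU: Ā=37.9792, payoff=0.0000, prob=0.008194
UDUUDU: Ā=48.0800, payoff=0.0000, prob=0.003186
DUUUDU: Ā=46.6633, payoff=0.0000, prob=0.003186
UUUUDU: Ā=59.0738, payoff=0.0000, prob=0.001239
DDDDUU: Ā=30.9946, payoff=1.8854, prob=0.021069
UDDDUU: Ā=39.2379, payoff=0.0000, prob=0.008194
DUDDUU: Ā=37.8212, payoff=0.0000, prob=0.008194
UUDDUU: Ā=47.8801, payoff=0.0000, prob=0.003186
DDUDUU: Ā=36.4896, payoff=0.0000, prob=0.008194
UDUDUU: Ā=46.1942, payoff=0.0000, prob=0.003186
DUUDUU: Ā=44.7776, payoff=0.0000, prob=0.003186
UUUDUU: Ā=56.6865, payoff=0.0000, prob=0.001239
DDDUUU: Ā=35.2378, payoff=0.0000, prob=0.008194
UDDUUU: Ā=44.6096, payoff=0.0000, prob=0.003186
DUDUUU: Ā=43.1929, payoff=0.0000, prob=0.003186
UUDUUU: Ā=54.6804, payoff=0.0000, prob=0.001239
DDUUUU: Ā=41.8612, payoff=0.0000, prob=0.003186
UDUUUU: Ā=52.9945, payoff=0.0000, prob=0.001239
DUUUUU: Ā=51.5779, payoff=0.0000, prob=0.001239
UUUUUU: Ā=65.2954, payoff=0.0000, prob=0.000482
Price = Σ prob·payoff / R^6 = 1.358036 / 1.061520 = 1.2793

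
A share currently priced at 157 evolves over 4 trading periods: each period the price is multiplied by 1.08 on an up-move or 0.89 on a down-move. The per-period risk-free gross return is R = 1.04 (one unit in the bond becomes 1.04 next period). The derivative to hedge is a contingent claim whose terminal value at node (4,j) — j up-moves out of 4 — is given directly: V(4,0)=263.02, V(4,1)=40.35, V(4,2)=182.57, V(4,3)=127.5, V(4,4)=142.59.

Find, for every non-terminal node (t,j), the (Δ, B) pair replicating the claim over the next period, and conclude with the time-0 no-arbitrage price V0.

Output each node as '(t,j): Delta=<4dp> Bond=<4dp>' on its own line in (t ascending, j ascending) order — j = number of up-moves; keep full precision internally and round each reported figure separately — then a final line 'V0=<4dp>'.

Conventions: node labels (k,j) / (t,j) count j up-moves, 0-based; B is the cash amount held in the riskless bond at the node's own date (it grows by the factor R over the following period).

Under the risk-neutral measure, an up-move has probability p* = (R−d)/(u−d) = 0.7895 and values discount at R = 1.04.
Payoffs at expiry: V(4,0)=263.0200, V(4,1)=40.3500, V(4,2)=182.5700, V(4,3)=127.5000, V(4,4)=142.5900
(3,0): S=110.6801. Δ = (V_up−V_dn)/(S_up−S_dn) = (40.3500−263.0200)/(119.5345−98.5053) = -10.5886. V = [p*·40.3500 + (1−p*)·263.0200]/1.04 = 83.8730. B = V − Δ·S = 1255.8203.
(3,1): S=134.3085. Δ = (V_up−V_dn)/(S_up−S_dn) = (182.5700−40.3500)/(145.0532−119.5345) = 5.5732. V = [p*·182.5700 + (1−p*)·40.3500]/1.04 = 146.7586. B = V − Δ·S = -601.7677.
(3,2): S=162.9811. Δ = (V_up−V_dn)/(S_up−S_dn) = (127.5000−182.5700)/(176.0196−145.0532) = -1.7784. V = [p*·127.5000 + (1−p*)·182.5700]/1.04 = 133.7439. B = V − Δ·S = 423.5860.
(3,3): S=197.7748. Δ = (V_up−V_dn)/(S_up−S_dn) = (142.5900−127.5000)/(213.5968−176.0196) = 0.4016. V = [p*·142.5900 + (1−p*)·127.5000]/1.04 = 134.0511. B = V − Δ·S = 54.6301.
(2,0): S=124.3597. Δ = (V_up−V_dn)/(S_up−S_dn) = (146.7586−83.8730)/(134.3085−110.6801) = 2.6614. V = [p*·146.7586 + (1−p*)·83.8730]/1.04 = 128.3842. B = V − Δ·S = -202.5928.
(2,1): S=150.9084. Δ = (V_up−V_dn)/(S_up−S_dn) = (133.7439−146.7586)/(162.9811−134.3085) = -0.4539. V = [p*·133.7439 + (1−p*)·146.7586]/1.04 = 131.2345. B = V − Δ·S = 199.7328.
(2,2): S=183.1248. Δ = (V_up−V_dn)/(S_up−S_dn) = (134.0511−133.7439)/(197.7748−162.9811) = 0.0088. V = [p*·134.0511 + (1−p*)·133.7439]/1.04 = 128.8331. B = V − Δ·S = 127.2163.
(1,0): S=139.7300. Δ = (V_up−V_dn)/(S_up−S_dn) = (131.2345−128.3842)/(150.9084−124.3597) = 0.1074. V = [p*·131.2345 + (1−p*)·128.3842]/1.04 = 125.6100. B = V − Δ·S = 110.6083.
(1,1): S=169.5600. Δ = (V_up−V_dn)/(S_up−S_dn) = (128.8331−131.2345)/(183.1248−150.9084) = -0.0745. V = [p*·128.8331 + (1−p*)·131.2345]/1.04 = 124.3641. B = V − Δ·S = 137.0029.
(0,0): S=157.0000. Δ = (V_up−V_dn)/(S_up−S_dn) = (124.3641−125.6100)/(169.5600−139.7300) = -0.0418. V = [p*·124.3641 + (1−p*)·125.6100]/1.04 = 119.8331. B = V − Δ·S = 126.3905.
As a check, the time-0 holding Δ(0,0)·S0 + B(0,0) comes to 119.8331 — exactly V0.

(0,0): Delta=-0.0418 Bond=126.3905
(1,0): Delta=0.1074 Bond=110.6083
(1,1): Delta=-0.0745 Bond=137.0029
(2,0): Delta=2.6614 Bond=-202.5928
(2,1): Delta=-0.4539 Bond=199.7328
(2,2): Delta=0.0088 Bond=127.2163
(3,0): Delta=-10.5886 Bond=1255.8203
(3,1): Delta=5.5732 Bond=-601.7677
(3,2): Delta=-1.7784 Bond=423.5860
(3,3): Delta=0.4016 Bond=54.6301
V0=119.8331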